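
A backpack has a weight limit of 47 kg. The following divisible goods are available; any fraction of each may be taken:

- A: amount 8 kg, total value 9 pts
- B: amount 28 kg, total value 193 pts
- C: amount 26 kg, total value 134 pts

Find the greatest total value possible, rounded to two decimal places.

Take in order of value per unit:
- B (193/28 per unit): all 28 → value 193, running total 193.00
- C (134/26 per unit): 19 of 26 → value 19×134/26 = 97.9231, running total 290.92
Total 290.92.

290.92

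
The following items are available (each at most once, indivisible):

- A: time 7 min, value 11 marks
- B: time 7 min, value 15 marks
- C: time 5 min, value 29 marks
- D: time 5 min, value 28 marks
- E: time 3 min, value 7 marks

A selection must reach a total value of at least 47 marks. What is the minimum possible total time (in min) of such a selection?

10

Subsets with value ≥ 47, sorted by total time:
- C+D: time 10, value 57
- C+D+E: time 13, value 64
- B+C+E: time 15, value 51
- B+D+E: time 15, value 50
Minimum time: 10 min.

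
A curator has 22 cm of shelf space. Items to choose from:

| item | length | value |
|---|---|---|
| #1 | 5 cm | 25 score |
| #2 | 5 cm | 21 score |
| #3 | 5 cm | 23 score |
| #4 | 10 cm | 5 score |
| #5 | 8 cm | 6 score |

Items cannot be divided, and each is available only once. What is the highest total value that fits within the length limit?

69 score

Check high-value combinations within 22 cm:
- #1+#2+#3: length 5+5+5=15, value 25+21+23=69
- #1+#3+#5: length 5+5+8=18, value 25+23+6=54
- #1+#3+#4: length 5+5+10=20, value 25+23+5=53
- #1+#2+#5: length 5+5+8=18, value 25+21+6=52
Best: 69 score.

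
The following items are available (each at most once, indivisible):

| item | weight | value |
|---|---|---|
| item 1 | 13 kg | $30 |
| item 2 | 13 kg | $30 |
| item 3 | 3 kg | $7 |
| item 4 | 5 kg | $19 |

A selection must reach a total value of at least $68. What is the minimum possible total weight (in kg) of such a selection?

31

Subsets with value ≥ 68, sorted by total weight:
- item 1+item 2+item 4: weight 31, value 79
- item 1+item 2+item 3+item 4: weight 34, value 86
Minimum weight: 31 kg.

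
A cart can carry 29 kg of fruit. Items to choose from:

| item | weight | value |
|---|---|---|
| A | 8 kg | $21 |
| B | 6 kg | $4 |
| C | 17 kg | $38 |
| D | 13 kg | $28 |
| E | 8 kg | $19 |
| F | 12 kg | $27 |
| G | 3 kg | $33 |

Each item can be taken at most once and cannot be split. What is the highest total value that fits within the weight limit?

$92

This is a 0/1 knapsack; check combinations near the capacity.
- A+C+G: weight 8+17+3=28, value 21+38+33=92
- C+E+G: weight 17+8+3=28, value 38+19+33=90
- D+F+G: weight 13+12+3=28, value 28+27+33=88
- A+B+F+G: weight 8+6+12+3=29, value 21+4+27+33=85
- B+E+F+G: weight 6+8+12+3=29, value 4+19+27+33=83
Best: $92.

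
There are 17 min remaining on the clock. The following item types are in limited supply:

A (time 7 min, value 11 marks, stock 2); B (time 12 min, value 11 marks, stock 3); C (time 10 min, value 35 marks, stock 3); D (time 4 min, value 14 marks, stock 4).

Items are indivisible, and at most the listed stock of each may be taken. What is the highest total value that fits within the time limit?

Best selections within time 17 and stock limits:
- 4×D: time 16, value 56
- 1×C + 1×D: time 14, value 49
- 1×A + 1×C: time 17, value 46
- 3×D: time 12, value 42
Best: 56 marks.

56 marks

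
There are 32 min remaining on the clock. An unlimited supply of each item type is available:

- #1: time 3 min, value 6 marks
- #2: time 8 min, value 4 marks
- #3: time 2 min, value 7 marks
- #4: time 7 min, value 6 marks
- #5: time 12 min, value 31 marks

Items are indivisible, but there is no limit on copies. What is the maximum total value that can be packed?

Best value-per-unit is #3 at 7/2, and filling with it alone uses time 16×2=32. No mix of the others beats 16×7 = 112.

112 marks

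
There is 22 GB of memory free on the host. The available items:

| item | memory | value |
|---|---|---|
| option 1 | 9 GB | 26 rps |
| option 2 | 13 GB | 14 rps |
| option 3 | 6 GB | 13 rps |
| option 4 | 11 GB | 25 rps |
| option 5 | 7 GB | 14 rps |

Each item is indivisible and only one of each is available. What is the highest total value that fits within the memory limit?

Check high-value combinations within 22 GB:
- option 1+option 3+option 5: memory 9+6+7=22, value 26+13+14=53
- option 1+option 4: memory 9+11=20, value 26+25=51
- option 1+option 5: memory 9+7=16, value 26+14=40
- option 1+option 2: memory 9+13=22, value 26+14=40
Best: 53 rps.

53 rps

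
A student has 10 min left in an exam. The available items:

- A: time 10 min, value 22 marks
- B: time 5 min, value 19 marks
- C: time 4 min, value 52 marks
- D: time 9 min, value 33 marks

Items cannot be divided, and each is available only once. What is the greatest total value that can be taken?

Check high-value combinations within 10 min:
- B+C: time 5+4=9, value 19+52=71
- C: time 4, value 52
- D: time 9, value 33
- A: time 10, value 22
Best: 71 marks.

71 marks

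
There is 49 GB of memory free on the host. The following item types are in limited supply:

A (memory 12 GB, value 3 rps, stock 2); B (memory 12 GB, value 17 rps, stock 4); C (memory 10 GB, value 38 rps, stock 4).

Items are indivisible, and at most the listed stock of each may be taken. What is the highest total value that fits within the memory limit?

Best selections within memory 49 and stock limits:
- 4×C: memory 40, value 152
- 1×B + 3×C: memory 42, value 131
- 1×A + 3×C: memory 42, value 117
- 3×C: memory 30, value 114
Best: 152 rps.

152 rps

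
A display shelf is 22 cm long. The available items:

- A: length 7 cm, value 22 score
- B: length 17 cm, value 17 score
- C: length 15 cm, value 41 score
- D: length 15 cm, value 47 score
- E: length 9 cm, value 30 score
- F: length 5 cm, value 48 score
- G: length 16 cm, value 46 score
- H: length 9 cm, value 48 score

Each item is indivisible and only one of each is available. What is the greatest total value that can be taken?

118 score

Check high-value combinations within 22 cm:
- A+F+H: length 7+5+9=21, value 22+48+48=118
- A+E+F: length 7+9+5=21, value 22+30+48=100
- F+H: length 5+9=14, value 48+48=96
- D+F: length 15+5=20, value 47+48=95
Best: 118 score.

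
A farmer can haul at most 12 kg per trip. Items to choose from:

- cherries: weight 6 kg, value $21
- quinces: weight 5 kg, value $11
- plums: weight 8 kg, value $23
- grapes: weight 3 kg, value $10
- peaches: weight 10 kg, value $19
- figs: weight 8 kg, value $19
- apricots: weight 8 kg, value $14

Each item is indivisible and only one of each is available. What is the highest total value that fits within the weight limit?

$33

Check high-value combinations within 12 kg:
- plums+grapes: weight 8+3=11, value 23+10=33
- cherries+quinces: weight 6+5=11, value 21+11=32
- cherries+grapes: weight 6+3=9, value 21+10=31
Best: $33.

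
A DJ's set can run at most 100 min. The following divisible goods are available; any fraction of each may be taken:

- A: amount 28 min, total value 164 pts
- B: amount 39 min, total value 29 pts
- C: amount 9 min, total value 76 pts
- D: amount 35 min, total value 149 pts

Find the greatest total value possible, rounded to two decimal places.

Take in order of value per unit:
- C (76/9 per unit): all 9 → value 76, running total 76.00
- A (164/28 per unit): all 28 → value 164, running total 240.00
- D (149/35 per unit): all 35 → value 149, running total 389.00
- B (29/39 per unit): 28 of 39 → value 28×29/39 = 20.8205, running total 409.82
Total 409.82.

409.82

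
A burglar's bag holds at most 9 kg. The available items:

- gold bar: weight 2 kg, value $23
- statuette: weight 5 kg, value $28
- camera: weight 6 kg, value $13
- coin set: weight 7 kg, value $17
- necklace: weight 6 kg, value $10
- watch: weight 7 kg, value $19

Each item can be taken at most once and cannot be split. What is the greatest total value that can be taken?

$51

Check high-value combinations within 9 kg:
- gold bar+statuette: weight 2+5=7, value 23+28=51
- gold bar+watch: weight 2+7=9, value 23+19=42
- gold bar+coin set: weight 2+7=9, value 23+17=40
- gold bar+camera: weight 2+6=8, value 23+13=36
- gold bar+necklace: weight 2+6=8, value 23+10=33
Best: $51.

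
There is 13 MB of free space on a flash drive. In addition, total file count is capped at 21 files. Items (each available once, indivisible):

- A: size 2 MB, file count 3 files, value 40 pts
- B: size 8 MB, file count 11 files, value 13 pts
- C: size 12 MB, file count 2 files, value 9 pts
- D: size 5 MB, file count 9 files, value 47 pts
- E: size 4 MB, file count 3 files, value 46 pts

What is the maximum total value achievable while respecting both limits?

133 pts

Feasible sets respecting both limits:
- A+D+E: size 11, file count 15, value 133
- D+E: size 9, file count 12, value 93
- A+D: size 7, file count 12, value 87
Best: 133 pts.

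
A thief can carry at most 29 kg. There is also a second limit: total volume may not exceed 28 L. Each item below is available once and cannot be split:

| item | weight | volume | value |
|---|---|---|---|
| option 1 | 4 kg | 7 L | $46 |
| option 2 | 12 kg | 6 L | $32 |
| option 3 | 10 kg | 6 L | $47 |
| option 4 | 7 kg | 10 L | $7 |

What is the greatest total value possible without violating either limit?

Feasible sets respecting both limits:
- option 1+option 2+option 3: weight 26, volume 19, value 125
- option 1+option 3+option 4: weight 21, volume 23, value 100
- option 1+option 3: weight 14, volume 13, value 93
Best: $125.

$125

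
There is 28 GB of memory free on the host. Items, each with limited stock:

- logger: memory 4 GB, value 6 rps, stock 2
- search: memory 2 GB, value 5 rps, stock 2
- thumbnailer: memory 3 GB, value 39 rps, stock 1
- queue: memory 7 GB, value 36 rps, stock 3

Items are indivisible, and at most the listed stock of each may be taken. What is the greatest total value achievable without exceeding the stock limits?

157 rps

Best selections within memory 28 and stock limits:
- 2×search + 1×thumbnailer + 3×queue: memory 28, value 157
- 1×logger + 1×thumbnailer + 3×queue: memory 28, value 153
Best: 157 rps.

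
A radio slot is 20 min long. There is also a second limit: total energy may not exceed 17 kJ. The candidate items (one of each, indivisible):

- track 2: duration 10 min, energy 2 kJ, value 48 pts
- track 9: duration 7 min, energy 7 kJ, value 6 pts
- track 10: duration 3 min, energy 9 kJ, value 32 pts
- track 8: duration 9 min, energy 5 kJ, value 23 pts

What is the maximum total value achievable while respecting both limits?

80 pts

Feasible sets respecting both limits:
- track 2+track 10: duration 13, energy 11, value 80
- track 2+track 8: duration 19, energy 7, value 71
- track 10+track 8: duration 12, energy 14, value 55
Best: 80 pts.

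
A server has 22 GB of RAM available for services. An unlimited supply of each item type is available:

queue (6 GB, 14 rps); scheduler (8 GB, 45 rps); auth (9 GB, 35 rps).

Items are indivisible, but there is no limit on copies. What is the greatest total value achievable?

104 rps

Best value-per-unit is scheduler at 45/8; filling with it alone gives 2×45 = 90.
Optimal mix: 1×queue + 2×scheduler → memory 22, value 104.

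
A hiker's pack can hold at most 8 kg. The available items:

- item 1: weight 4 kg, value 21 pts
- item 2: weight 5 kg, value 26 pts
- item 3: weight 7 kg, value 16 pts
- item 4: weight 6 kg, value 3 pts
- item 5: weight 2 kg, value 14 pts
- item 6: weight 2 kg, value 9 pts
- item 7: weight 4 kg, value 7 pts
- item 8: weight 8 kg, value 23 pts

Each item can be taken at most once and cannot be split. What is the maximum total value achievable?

Check high-value combinations within 8 kg:
- item 1+item 5+item 6: weight 4+2+2=8, value 21+14+9=44
- item 2+item 5: weight 5+2=7, value 26+14=40
- item 1+item 5: weight 4+2=6, value 21+14=35
- item 2+item 6: weight 5+2=7, value 26+9=35
- item 1+item 6: weight 4+2=6, value 21+9=30
Best: 44 pts.

44 pts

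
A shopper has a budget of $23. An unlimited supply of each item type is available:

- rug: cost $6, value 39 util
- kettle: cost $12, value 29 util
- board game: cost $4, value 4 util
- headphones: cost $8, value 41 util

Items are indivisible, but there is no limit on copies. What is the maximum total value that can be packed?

Best value-per-unit is rug at 39/6; filling with it alone gives 3×39 = 117.
Optimal mix: 3×rug + 1×board game → cost 22, value 121.

121 util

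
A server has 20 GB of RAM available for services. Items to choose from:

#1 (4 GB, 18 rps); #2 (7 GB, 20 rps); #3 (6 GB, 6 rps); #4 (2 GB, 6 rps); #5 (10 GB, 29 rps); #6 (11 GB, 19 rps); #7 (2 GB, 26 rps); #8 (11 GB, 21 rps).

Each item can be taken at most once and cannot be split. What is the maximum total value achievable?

79 rps

Check high-value combinations within 20 GB:
- #1+#4+#5+#7: memory 4+2+10+2=18, value 18+6+29+26=79
- #2+#5+#7: memory 7+10+2=19, value 20+29+26=75
- #1+#5+#7: memory 4+10+2=16, value 18+29+26=73
- #1+#4+#7+#8: memory 4+2+2+11=19, value 18+6+26+21=71
- #1+#2+#4+#7: memory 4+7+2+2=15, value 18+20+6+26=70
Best: 79 rps.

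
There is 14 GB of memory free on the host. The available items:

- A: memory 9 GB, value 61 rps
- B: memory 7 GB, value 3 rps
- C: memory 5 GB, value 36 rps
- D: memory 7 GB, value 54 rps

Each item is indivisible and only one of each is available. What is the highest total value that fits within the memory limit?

Check high-value combinations within 14 GB:
- A+C: memory 9+5=14, value 61+36=97
- C+D: memory 5+7=12, value 36+54=90
- A: memory 9, value 61
- B+D: memory 7+7=14, value 3+54=57
Best: 97 rps.

97 rps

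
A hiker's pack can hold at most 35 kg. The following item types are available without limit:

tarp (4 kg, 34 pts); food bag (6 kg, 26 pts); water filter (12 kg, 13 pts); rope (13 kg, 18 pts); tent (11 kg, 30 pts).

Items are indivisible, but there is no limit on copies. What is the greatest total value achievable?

272 pts

Best value-per-unit is tarp at 34/4, and filling with it alone uses weight 8×4=32. No mix of the others beats 8×34 = 272.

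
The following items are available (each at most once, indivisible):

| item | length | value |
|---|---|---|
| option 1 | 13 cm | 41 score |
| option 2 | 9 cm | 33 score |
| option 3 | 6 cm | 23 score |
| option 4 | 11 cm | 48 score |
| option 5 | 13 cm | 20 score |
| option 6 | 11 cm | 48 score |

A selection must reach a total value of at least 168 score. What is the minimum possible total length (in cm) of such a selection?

44

Subsets with value ≥ 168, sorted by total length:
- option 1+option 2+option 4+option 6: length 44, value 170
- option 1+option 2+option 3+option 4+option 6: length 50, value 193
- option 2+option 3+option 4+option 5+option 6: length 50, value 172
- option 1+option 3+option 4+option 5+option 6: length 54, value 180
Minimum length: 44 cm.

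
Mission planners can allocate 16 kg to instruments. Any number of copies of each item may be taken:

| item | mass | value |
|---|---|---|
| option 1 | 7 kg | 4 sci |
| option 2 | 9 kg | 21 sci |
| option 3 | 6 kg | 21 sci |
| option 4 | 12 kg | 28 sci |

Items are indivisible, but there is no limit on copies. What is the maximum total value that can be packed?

42 sci

Best value-per-unit is option 3 at 21/6; filling with it alone gives 2×21 = 42.
Optimal mix: 1×option 2 + 1×option 3 → mass 15, value 42.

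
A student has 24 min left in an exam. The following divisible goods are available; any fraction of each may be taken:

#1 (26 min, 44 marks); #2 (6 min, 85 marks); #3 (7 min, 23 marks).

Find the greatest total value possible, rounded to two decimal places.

Take in order of value per unit:
- #2 (85/6 per unit): all 6 → value 85, running total 85.00
- #3 (23/7 per unit): all 7 → value 23, running total 108.00
- #1 (44/26 per unit): 11 of 26 → value 11×44/26 = 18.6154, running total 126.62
Total 126.62.

126.62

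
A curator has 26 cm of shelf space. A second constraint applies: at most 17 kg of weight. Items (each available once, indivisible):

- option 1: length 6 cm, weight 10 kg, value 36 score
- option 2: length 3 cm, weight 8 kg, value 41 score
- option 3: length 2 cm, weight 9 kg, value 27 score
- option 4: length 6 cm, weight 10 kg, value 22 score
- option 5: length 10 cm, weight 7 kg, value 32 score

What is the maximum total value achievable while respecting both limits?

73 score

Feasible sets respecting both limits:
- option 2+option 5: length 13, weight 15, value 73
- option 2+option 3: length 5, weight 17, value 68
- option 1+option 5: length 16, weight 17, value 68
- option 3+option 5: length 12, weight 16, value 59
Best: 73 score.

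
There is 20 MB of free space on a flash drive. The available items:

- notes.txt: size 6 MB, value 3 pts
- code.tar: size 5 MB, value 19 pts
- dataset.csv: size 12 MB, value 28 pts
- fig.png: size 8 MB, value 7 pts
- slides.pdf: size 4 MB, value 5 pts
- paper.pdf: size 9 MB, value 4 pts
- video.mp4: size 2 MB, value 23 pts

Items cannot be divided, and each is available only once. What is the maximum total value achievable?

70 pts

Check high-value combinations within 20 MB:
- code.tar+dataset.csv+video.mp4: size 5+12+2=19, value 19+28+23=70
- dataset.csv+slides.pdf+video.mp4: size 12+4+2=18, value 28+5+23=56
- code.tar+fig.png+slides.pdf+video.mp4: size 5+8+4+2=19, value 19+7+5+23=54
- notes.txt+dataset.csv+video.mp4: size 6+12+2=20, value 3+28+23=54
- dataset.csv+video.mp4: size 12+2=14, value 28+23=51
Best: 70 pts.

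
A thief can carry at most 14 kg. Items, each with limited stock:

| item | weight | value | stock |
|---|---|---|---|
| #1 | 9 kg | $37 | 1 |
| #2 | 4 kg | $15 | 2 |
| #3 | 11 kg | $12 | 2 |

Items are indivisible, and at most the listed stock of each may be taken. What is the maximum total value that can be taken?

$52

Best selections within weight 14 and stock limits:
- 1×#1 + 1×#2: weight 13, value 52
- 1×#1: weight 9, value 37
- 2×#2: weight 8, value 30
Best: $52.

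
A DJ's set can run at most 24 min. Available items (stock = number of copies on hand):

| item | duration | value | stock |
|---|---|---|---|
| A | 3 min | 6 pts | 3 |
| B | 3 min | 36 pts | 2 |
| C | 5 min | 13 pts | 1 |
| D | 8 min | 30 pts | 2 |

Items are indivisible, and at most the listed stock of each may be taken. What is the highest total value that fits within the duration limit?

132 pts

Best selections within duration 24 and stock limits:
- 2×B + 2×D: duration 22, value 132
- 1×A + 2×B + 1×C + 1×D: duration 22, value 121
- 3×A + 2×B + 1×D: duration 23, value 120
- 2×B + 1×C + 1×D: duration 19, value 115
Best: 132 pts.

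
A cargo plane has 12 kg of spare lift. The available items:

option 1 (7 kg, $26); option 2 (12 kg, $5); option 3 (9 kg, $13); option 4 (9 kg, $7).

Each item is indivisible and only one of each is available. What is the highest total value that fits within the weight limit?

$26

Check high-value combinations within 12 kg:
- option 1: weight 7, value 26
- option 3: weight 9, value 13
- option 4: weight 9, value 7
- option 2: weight 12, value 5
Best: $26.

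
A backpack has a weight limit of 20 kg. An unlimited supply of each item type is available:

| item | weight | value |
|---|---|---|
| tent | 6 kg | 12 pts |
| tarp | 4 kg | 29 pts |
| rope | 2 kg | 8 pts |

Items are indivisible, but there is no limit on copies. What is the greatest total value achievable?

Best value-per-unit is tarp at 29/4, and filling with it alone uses weight 5×4=20. No mix of the others beats 5×29 = 145.

145 pts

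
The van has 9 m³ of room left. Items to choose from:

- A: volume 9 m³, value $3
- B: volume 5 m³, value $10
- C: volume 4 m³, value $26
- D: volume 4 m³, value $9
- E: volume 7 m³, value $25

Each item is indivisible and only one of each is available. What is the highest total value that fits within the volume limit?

$36

Check high-value combinations within 9 m³:
- B+C: volume 5+4=9, value 10+26=36
- C+D: volume 4+4=8, value 26+9=35
- C: volume 4, value 26
- E: volume 7, value 25
- B+D: volume 5+4=9, value 10+9=19
Best: $36.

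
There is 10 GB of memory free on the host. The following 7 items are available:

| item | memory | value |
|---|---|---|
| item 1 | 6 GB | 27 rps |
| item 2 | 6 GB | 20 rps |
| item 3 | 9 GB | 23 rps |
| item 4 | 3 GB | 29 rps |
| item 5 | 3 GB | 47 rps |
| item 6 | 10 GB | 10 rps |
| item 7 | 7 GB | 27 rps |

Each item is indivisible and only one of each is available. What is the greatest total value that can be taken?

Check high-value combinations within 10 GB:
- item 4+item 5: memory 3+3=6, value 29+47=76
- item 1+item 5: memory 6+3=9, value 27+47=74
- item 5+item 7: memory 3+7=10, value 47+27=74
Best: 76 rps.

76 rps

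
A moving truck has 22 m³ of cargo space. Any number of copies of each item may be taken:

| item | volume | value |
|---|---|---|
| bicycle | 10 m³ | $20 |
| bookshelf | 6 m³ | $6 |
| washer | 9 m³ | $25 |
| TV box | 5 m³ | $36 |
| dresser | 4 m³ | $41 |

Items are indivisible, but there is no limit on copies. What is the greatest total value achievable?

$205

Best value-per-unit is dresser at 41/4, and filling with it alone uses volume 5×4=20. No mix of the others beats 5×41 = 205.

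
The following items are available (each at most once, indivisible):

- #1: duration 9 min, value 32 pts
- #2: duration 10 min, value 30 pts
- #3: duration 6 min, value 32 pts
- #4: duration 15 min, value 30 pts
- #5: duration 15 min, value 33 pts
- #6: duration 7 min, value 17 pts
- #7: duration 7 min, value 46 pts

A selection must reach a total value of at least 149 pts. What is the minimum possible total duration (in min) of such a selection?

39

Subsets with value ≥ 149, sorted by total duration:
- #1+#2+#3+#6+#7: duration 39, value 157
- #1+#3+#5+#6+#7: duration 44, value 160
- #1+#3+#4+#6+#7: duration 44, value 157
Minimum duration: 39 min.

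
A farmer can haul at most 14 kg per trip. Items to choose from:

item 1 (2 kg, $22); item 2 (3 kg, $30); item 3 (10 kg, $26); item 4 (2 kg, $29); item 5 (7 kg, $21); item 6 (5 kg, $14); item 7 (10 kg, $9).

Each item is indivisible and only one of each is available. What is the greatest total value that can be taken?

This is a 0/1 knapsack; check combinations near the capacity.
- item 1+item 2+item 4+item 5: weight 2+3+2+7=14, value 22+30+29+21=102
- item 1+item 2+item 4+item 6: weight 2+3+2+5=12, value 22+30+29+14=95
- item 1+item 2+item 4: weight 2+3+2=7, value 22+30+29=81
- item 2+item 4+item 5: weight 3+2+7=12, value 30+29+21=80
- item 1+item 3+item 4: weight 2+10+2=14, value 22+26+29=77
Best: $102.

$102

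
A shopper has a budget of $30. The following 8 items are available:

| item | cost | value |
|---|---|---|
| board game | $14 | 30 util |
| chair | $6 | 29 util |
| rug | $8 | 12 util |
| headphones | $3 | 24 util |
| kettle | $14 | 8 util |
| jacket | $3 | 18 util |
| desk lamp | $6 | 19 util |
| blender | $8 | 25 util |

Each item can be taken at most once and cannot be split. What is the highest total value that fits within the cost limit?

115 util

Check high-value combinations within $30:
- chair+headphones+jacket+desk lamp+blender: cost 6+3+3+6+8=26, value 29+24+18+19+25=115
- chair+rug+headphones+jacket+blender: cost 6+8+3+3+8=28, value 29+12+24+18+25=108
- chair+rug+headphones+jacket+desk lamp: cost 6+8+3+3+6=26, value 29+12+24+18+19=102
- board game+chair+headphones+desk lamp: cost 14+6+3+6=29, value 30+29+24+19=102
Best: 115 util.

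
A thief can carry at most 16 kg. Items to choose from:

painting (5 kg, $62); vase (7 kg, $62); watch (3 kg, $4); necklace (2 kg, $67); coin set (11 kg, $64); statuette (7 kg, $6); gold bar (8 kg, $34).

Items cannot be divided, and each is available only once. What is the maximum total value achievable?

This is a 0/1 knapsack; check combinations near the capacity.
- painting+vase+necklace: weight 5+7+2=14, value 62+62+67=191
- painting+necklace+gold bar: weight 5+2+8=15, value 62+67+34=163
- painting+necklace+statuette: weight 5+2+7=14, value 62+67+6=135
Best: $191.

$191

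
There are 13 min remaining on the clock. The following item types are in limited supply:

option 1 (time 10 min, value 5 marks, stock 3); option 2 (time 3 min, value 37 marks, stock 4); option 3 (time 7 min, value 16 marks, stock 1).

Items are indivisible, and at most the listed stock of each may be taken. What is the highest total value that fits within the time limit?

148 marks

Top feasible selections:
- 4×option 2: time 12, value 148
- 3×option 2: time 9, value 111
Best: 148 marks.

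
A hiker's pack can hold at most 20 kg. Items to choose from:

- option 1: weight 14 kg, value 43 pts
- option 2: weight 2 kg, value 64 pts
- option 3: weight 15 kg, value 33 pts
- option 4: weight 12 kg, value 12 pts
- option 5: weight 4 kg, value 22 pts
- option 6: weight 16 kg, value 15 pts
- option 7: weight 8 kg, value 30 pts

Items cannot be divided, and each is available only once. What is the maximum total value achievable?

129 pts

Check high-value combinations within 20 kg:
- option 1+option 2+option 5: weight 14+2+4=20, value 43+64+22=129
- option 2+option 5+option 7: weight 2+4+8=14, value 64+22+30=116
- option 1+option 2: weight 14+2=16, value 43+64=107
- option 2+option 4+option 5: weight 2+12+4=18, value 64+12+22=98
Best: 129 pts.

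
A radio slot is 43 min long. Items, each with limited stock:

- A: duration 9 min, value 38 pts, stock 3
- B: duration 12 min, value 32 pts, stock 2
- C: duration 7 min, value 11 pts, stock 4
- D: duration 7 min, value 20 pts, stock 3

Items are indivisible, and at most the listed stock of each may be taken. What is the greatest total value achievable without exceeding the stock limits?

154 pts

Best selections within duration 43 and stock limits:
- 3×A + 2×D: duration 41, value 154
- 3×A + 1×B: duration 39, value 146
- 3×A + 1×C + 1×D: duration 41, value 145
- 2×A + 2×B: duration 42, value 140
Best: 154 pts.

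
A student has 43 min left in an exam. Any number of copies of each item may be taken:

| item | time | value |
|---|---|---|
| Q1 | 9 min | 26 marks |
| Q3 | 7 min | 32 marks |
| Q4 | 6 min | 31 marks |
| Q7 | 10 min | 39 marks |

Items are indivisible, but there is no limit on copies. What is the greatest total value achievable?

Best value-per-unit is Q4 at 31/6; filling with it alone gives 7×31 = 217.
Optimal mix: 1×Q3 + 6×Q4 → time 43, value 218.

218 marks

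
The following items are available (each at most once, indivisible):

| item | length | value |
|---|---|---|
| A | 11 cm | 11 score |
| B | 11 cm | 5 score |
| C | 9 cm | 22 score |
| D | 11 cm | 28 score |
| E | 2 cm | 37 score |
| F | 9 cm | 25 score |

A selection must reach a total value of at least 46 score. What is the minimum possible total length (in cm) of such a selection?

Subsets with value ≥ 46, sorted by total length:
- E+F: length 11, value 62
- C+E: length 11, value 59
- D+E: length 13, value 65
- A+E: length 13, value 48
Minimum length: 11 cm.

11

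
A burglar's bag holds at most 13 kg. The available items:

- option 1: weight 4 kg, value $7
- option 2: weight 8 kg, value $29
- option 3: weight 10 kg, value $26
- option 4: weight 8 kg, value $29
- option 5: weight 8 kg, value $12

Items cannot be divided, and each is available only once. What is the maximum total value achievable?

Check high-value combinations within 13 kg:
- option 1+option 2: weight 4+8=12, value 7+29=36
- option 1+option 4: weight 4+8=12, value 7+29=36
- option 2: weight 8, value 29
- option 4: weight 8, value 29
- option 3: weight 10, value 26
Best: $36.

$36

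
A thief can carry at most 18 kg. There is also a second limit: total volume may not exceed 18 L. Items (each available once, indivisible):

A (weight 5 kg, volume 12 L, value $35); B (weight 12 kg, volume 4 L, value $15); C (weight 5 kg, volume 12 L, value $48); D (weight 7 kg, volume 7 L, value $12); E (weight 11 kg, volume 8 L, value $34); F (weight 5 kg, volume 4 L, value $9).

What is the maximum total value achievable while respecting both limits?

$63

Feasible sets respecting both limits:
- B+C: weight 17, volume 16, value 63
- C+F: weight 10, volume 16, value 57
- A+B: weight 17, volume 16, value 50
Best: $63.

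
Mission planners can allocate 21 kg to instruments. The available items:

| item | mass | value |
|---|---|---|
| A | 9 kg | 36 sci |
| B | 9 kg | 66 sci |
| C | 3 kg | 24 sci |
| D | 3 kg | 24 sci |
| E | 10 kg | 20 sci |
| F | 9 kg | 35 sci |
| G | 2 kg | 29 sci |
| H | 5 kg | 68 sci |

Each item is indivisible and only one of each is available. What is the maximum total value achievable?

187 sci

This is a 0/1 knapsack; check combinations near the capacity.
- B+C+G+H: mass 9+3+2+5=19, value 66+24+29+68=187
- B+D+G+H: mass 9+3+2+5=19, value 66+24+29+68=187
- B+C+D+H: mass 9+3+3+5=20, value 66+24+24+68=182
Best: 187 sci.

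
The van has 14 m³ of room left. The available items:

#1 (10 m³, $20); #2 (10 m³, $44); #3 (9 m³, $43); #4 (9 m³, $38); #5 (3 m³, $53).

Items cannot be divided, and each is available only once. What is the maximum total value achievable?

$97

Check high-value combinations within 14 m³:
- #2+#5: volume 10+3=13, value 44+53=97
- #3+#5: volume 9+3=12, value 43+53=96
- #4+#5: volume 9+3=12, value 38+53=91
Best: $97.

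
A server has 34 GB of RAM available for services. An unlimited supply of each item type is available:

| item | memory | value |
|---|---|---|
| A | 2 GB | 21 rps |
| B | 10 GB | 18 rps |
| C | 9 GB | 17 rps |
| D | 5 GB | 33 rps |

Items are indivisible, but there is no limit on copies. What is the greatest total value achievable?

357 rps

Best value-per-unit is A at 21/2, and filling with it alone uses memory 17×2=34. No mix of the others beats 17×21 = 357.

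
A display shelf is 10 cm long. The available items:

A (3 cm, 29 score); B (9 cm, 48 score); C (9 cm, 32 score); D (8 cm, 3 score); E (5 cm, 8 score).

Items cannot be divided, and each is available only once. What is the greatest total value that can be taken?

48 score

This is a 0/1 knapsack; check combinations near the capacity.
- B: length 9, value 48
- A+E: length 3+5=8, value 29+8=37
- C: length 9, value 32
- A: length 3, value 29
- E: length 5, value 8
Best: 48 score.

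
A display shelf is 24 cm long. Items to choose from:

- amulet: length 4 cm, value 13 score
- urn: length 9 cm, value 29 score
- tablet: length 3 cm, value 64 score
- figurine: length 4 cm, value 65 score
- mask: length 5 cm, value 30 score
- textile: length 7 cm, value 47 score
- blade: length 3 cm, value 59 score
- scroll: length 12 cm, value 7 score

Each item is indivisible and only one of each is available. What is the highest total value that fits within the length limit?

This is a 0/1 knapsack; check combinations near the capacity.
- tablet+figurine+mask+textile+blade: length 3+4+5+7+3=22, value 64+65+30+47+59=265
- amulet+tablet+figurine+textile+blade: length 4+3+4+7+3=21, value 13+64+65+47+59=248
- urn+tablet+figurine+mask+blade: length 9+3+4+5+3=24, value 29+64+65+30+59=247
- tablet+figurine+textile+blade: length 3+4+7+3=17, value 64+65+47+59=235
Best: 265 score.

265 score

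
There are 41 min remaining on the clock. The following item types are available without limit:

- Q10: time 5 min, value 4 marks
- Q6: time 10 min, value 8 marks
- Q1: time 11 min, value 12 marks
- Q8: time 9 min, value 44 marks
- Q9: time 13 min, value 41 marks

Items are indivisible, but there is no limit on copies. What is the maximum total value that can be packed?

Best value-per-unit is Q8 at 44/9; filling with it alone gives 4×44 = 176.
Optimal mix: 1×Q10 + 4×Q8 → time 41, value 180.

180 marks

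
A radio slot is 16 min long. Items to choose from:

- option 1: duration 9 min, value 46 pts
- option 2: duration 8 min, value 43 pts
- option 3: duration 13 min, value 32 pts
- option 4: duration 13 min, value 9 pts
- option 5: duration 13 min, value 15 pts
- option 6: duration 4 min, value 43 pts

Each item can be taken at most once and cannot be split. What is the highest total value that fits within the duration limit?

89 pts

Check high-value combinations within 16 min:
- option 1+option 6: duration 9+4=13, value 46+43=89
- option 2+option 6: duration 8+4=12, value 43+43=86
- option 1: duration 9, value 46
- option 6: duration 4, value 43
Best: 89 pts.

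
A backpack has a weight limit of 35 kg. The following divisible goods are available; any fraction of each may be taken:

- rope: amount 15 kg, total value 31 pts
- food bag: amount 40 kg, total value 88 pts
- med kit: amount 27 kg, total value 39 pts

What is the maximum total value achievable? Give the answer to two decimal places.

77.00

Take in order of value per unit:
- food bag (88/40 per unit): 35 of 40 → value 35×88/40 = 77.0000, running total 77.00
Total 77.00.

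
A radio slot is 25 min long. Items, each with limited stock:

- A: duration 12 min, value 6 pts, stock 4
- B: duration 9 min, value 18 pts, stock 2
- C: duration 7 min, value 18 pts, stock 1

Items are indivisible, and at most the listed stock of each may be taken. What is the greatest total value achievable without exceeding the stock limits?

Best selections within duration 25 and stock limits:
- 2×B + 1×C: duration 25, value 54
- 1×B + 1×C: duration 16, value 36
Best: 54 pts.

54 pts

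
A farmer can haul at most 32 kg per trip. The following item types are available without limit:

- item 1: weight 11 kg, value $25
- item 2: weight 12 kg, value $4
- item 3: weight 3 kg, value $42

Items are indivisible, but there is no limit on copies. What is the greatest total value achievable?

$420

Best value-per-unit is item 3 at 42/3, and filling with it alone uses weight 10×3=30. No mix of the others beats 10×42 = 420.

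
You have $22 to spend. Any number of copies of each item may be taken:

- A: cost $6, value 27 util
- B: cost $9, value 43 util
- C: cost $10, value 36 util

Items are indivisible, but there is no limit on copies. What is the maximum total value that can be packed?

97 util

Best value-per-unit is B at 43/9; filling with it alone gives 2×43 = 86.
Optimal mix: 2×A + 1×B → cost 21, value 97.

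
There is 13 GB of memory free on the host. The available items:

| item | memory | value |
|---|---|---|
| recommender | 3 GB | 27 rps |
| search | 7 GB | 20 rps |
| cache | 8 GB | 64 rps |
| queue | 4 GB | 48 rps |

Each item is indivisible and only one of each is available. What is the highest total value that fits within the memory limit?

This is a 0/1 knapsack; check combinations near the capacity.
- cache+queue: memory 8+4=12, value 64+48=112
- recommender+cache: memory 3+8=11, value 27+64=91
- recommender+queue: memory 3+4=7, value 27+48=75
- search+queue: memory 7+4=11, value 20+48=68
Best: 112 rps.

112 rps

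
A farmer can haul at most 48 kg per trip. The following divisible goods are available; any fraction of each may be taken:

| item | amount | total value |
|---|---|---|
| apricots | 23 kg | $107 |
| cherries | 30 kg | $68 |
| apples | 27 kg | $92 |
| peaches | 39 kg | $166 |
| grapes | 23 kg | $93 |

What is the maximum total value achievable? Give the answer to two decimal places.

Take in order of value per unit:
- apricots (107/23 per unit): all 23 → value 107, running total 107.00
- peaches (166/39 per unit): 25 of 39 → value 25×166/39 = 106.4103, running total 213.41
Total 213.41.

213.41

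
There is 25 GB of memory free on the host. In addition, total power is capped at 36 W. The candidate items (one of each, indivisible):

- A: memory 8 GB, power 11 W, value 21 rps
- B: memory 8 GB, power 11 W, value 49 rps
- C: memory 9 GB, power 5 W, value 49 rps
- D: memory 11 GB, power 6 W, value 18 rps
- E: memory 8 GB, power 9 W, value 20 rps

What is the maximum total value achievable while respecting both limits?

Feasible sets respecting both limits:
- A+B+C: memory 25, power 27, value 119
- B+C+E: memory 25, power 25, value 118
- B+C: memory 17, power 16, value 98
- A+B+E: memory 24, power 31, value 90
Best: 119 rps.

119 rps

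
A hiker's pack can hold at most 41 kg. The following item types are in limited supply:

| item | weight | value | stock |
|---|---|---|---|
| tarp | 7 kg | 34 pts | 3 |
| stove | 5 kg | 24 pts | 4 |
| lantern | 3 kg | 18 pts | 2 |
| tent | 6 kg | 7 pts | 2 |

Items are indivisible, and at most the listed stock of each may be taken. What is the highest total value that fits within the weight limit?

200 pts

Best selections within weight 41 and stock limits:
- 2×tarp + 4×stove + 2×lantern: weight 40, value 200
- 3×tarp + 4×stove: weight 41, value 198
Best: 200 pts.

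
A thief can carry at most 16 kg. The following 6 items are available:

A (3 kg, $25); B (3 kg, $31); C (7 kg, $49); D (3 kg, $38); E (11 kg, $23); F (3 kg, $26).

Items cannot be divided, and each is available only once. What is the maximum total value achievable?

This is a 0/1 knapsack; check combinations near the capacity.
- B+C+D+F: weight 3+7+3+3=16, value 31+49+38+26=144
- A+B+C+D: weight 3+3+7+3=16, value 25+31+49+38=143
- A+C+D+F: weight 3+7+3+3=16, value 25+49+38+26=138
Best: $144.

$144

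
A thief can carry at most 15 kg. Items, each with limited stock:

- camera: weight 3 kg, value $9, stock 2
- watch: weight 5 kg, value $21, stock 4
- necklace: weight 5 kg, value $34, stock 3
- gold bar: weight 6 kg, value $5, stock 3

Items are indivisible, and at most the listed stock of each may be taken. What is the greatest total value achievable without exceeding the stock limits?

Top feasible selections:
- 3×necklace: weight 15, value 102
- 1×watch + 2×necklace: weight 15, value 89
Best: $102.

$102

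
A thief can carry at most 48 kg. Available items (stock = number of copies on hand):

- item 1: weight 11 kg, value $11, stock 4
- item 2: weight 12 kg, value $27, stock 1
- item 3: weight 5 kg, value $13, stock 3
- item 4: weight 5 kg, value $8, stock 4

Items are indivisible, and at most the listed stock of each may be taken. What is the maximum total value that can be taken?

$98

Top feasible selections:
- 1×item 2 + 3×item 3 + 4×item 4: weight 47, value 98
- 1×item 1 + 1×item 2 + 3×item 3 + 2×item 4: weight 48, value 93
Best: $98.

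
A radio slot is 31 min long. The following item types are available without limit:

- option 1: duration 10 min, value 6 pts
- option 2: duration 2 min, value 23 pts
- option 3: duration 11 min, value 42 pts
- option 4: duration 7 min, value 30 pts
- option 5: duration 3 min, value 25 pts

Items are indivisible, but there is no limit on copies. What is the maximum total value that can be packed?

347 pts

Best value-per-unit is option 2 at 23/2; filling with it alone gives 15×23 = 345.
Optimal mix: 14×option 2 + 1×option 5 → duration 31, value 347.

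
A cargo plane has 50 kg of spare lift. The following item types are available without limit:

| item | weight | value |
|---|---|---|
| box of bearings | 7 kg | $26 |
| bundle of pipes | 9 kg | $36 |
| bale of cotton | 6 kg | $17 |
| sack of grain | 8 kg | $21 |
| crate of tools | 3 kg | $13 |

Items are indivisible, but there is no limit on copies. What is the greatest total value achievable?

$208

Best value-per-unit is crate of tools at 13/3; filling with it alone gives 16×13 = 208.
Optimal mix: 2×box of bearings + 12×crate of tools → weight 50, value 208.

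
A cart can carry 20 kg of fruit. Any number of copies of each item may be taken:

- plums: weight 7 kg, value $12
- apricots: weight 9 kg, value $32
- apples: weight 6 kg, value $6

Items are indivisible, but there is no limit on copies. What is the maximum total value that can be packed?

Best value-per-unit is apricots at 32/9, and filling with it alone uses weight 2×9=18. No mix of the others beats 2×32 = 64.

$64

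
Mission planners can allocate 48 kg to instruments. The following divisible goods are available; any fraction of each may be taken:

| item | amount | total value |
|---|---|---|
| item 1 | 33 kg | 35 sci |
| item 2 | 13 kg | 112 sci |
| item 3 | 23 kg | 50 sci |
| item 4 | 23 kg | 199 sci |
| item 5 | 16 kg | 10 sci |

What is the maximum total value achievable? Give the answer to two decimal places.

337.09

Take in order of value per unit:
- item 4 (199/23 per unit): all 23 → value 199, running total 199.00
- item 2 (112/13 per unit): all 13 → value 112, running total 311.00
- item 3 (50/23 per unit): 12 of 23 → value 12×50/23 = 26.0870, running total 337.09
Total 337.09.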